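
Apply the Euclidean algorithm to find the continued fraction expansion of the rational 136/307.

[0; 2, 3, 1, 7, 1, 3]

Run the Euclidean algorithm on 136 and 307; the successive quotients are the partial quotients a_0, a_1, ... (each step inverts the fractional part left over by the previous one):
  136 = 0*307 + 136, so a_0 = 0.
  307 = 2*136 + 35, so a_1 = 2.
  136 = 3*35 + 31, so a_2 = 3.
  35 = 1*31 + 4, so a_3 = 1.
  31 = 7*4 + 3, so a_4 = 7.
  4 = 1*3 + 1, so a_5 = 1.
  3 = 3*1 + 0, so a_6 = 3.
The remainder reaches 0 after 7 divisions, so the expansion has 7 partial quotients, read off in order.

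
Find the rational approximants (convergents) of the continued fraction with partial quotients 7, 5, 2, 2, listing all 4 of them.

Using the convergent recurrence p_i = a_i*p_{i-1} + p_{i-2}, q_i = a_i*q_{i-1} + q_{i-2} with p_{-2}=0, p_{-1}=1, q_{-2}=1, q_{-1}=0:
  i=0: a_0=7, p_0 = 7*1 + 0 = 7, q_0 = 7*0 + 1 = 1.
  i=1: a_1=5, p_1 = 5*7 + 1 = 36, q_1 = 5*1 + 0 = 5.
  i=2: a_2=2, p_2 = 2*36 + 7 = 79, q_2 = 2*5 + 1 = 11.
  i=3: a_3=2, p_3 = 2*79 + 36 = 194, q_3 = 2*11 + 5 = 27.

7/1, 36/5, 79/11, 194/27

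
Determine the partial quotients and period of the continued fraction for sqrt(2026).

[45; (90)]

Write x_i = (sqrt(2026) + m_i)/d_i with (m_0, d_0) = (0, 1). a_0 = floor(sqrt(2026)) = 45, since 45^2 = 2025 <= 2026 < 2116 = 46^2.
Iterate m_{i+1} = d_i*a_i - m_i, d_{i+1} = (2026 - m_{i+1}^2)/d_i, a_{i+1} = floor((a_0 + m_{i+1})/d_{i+1}):
  m_1 = 1*45 - 0 = 45, d_1 = (2026 - 45^2)/1 = 1/1 = 1, a_1 = floor((45 + 45)/1) = 90.
  m_2 = 1*90 - 45 = 45, d_2 = (2026 - 45^2)/1 = 1/1 = 1: (m_2, d_2) = (m_1, d_1) = (45, 1), so from here the quotient a_1 repeats; the period length is 1.
Hence the expansion of sqrt(2026) is a_0 = 45 followed by the repeating block 90 (period 1).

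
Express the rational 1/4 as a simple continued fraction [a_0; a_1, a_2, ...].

Run the Euclidean algorithm on 1 and 4; the successive quotients are the partial quotients a_0, a_1, ... (each step inverts the fractional part left over by the previous one):
  1 = 0*4 + 1, so a_0 = 0.
  4 = 4*1 + 0, so a_1 = 4.
The remainder reaches 0 after 2 divisions, so the expansion has 2 partial quotients, read off in order.

[0; 4]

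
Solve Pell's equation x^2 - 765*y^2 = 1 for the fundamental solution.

First expand sqrt(765) as a continued fraction. With x_i = (sqrt(765) + m_i)/d_i and (m_0, d_0) = (0, 1): a_0 = floor(sqrt(765)) = 27, since 27^2 = 729 <= 765 < 784 = 28^2.
Iterate m_{i+1} = d_i*a_i - m_i, d_{i+1} = (765 - m_{i+1}^2)/d_i, a_{i+1} = floor((a_0 + m_{i+1})/d_{i+1}):
  m_1 = 1*27 - 0 = 27, d_1 = (765 - 27^2)/1 = 36/1 = 36, a_1 = floor((27 + 27)/36) = 1.
  m_2 = 36*1 - 27 = 9, d_2 = (765 - 9^2)/36 = 684/36 = 19, a_2 = floor((27 + 9)/19) = 1.
  m_3 = 19*1 - 9 = 10, d_3 = (765 - 10^2)/19 = 665/19 = 35, a_3 = floor((27 + 10)/35) = 1.
  m_4 = 35*1 - 10 = 25, d_4 = (765 - 25^2)/35 = 140/35 = 4, a_4 = floor((27 + 25)/4) = 13.
  m_5 = 4*13 - 25 = 27, d_5 = (765 - 27^2)/4 = 36/4 = 9, a_5 = floor((27 + 27)/9) = 6.
  m_6 = 9*6 - 27 = 27, d_6 = (765 - 27^2)/9 = 36/9 = 4, a_6 = floor((27 + 27)/4) = 13.
  m_7 = 4*13 - 27 = 25, d_7 = (765 - 25^2)/4 = 140/4 = 35, a_7 = floor((27 + 25)/35) = 1.
  m_8 = 35*1 - 25 = 10, d_8 = (765 - 10^2)/35 = 665/35 = 19, a_8 = floor((27 + 10)/19) = 1.
  m_9 = 19*1 - 10 = 9, d_9 = (765 - 9^2)/19 = 684/19 = 36, a_9 = floor((27 + 9)/36) = 1.
  m_10 = 36*1 - 9 = 27, d_10 = (765 - 27^2)/36 = 36/36 = 1, a_10 = floor((27 + 27)/1) = 54.
  m_11 = 1*54 - 27 = 27, d_11 = (765 - 27^2)/1 = 36/1 = 36: (m_11, d_11) = (m_1, d_1) = (27, 36), so from here the quotients repeat a_1, ..., a_10; the period length is 10.
So sqrt(765) = [27; (1, 1, 1, 13, 6, 13, 1, 1, 1, 54)] with period length k = 10.
k is even, so the fundamental solution of x^2 - 765y^2 = 1 is (p_{k-1}, q_{k-1}) = (p_9, q_9); compute convergents through index 9.
Convergents (p_i = a_i*p_{i-1} + p_{i-2}, q_i = a_i*q_{i-1} + q_{i-2} with p_{-2}=0, p_{-1}=1, q_{-2}=1, q_{-1}=0):
  i=0: a_0=27, p_0 = 27*1 + 0 = 27, q_0 = 27*0 + 1 = 1.
  i=1: a_1=1, p_1 = 1*27 + 1 = 28, q_1 = 1*1 + 0 = 1.
  i=2: a_2=1, p_2 = 1*28 + 27 = 55, q_2 = 1*1 + 1 = 2.
  i=3: a_3=1, p_3 = 1*55 + 28 = 83, q_3 = 1*2 + 1 = 3.
  i=4: a_4=13, p_4 = 13*83 + 55 = 1134, q_4 = 13*3 + 2 = 41.
  i=5: a_5=6, p_5 = 6*1134 + 83 = 6887, q_5 = 6*41 + 3 = 249.
  i=6: a_6=13, p_6 = 13*6887 + 1134 = 90665, q_6 = 13*249 + 41 = 3278.
  i=7: a_7=1, p_7 = 1*90665 + 6887 = 97552, q_7 = 1*3278 + 249 = 3527.
  i=8: a_8=1, p_8 = 1*97552 + 90665 = 188217, q_8 = 1*3527 + 3278 = 6805.
  i=9: a_9=1, p_9 = 1*188217 + 97552 = 285769, q_9 = 1*6805 + 3527 = 10332.
Check: 285769^2 - 765*10332^2 = 81663921361 - 81663921360 = 1, so (x, y) = (285769, 10332) solves the equation, and by the theorem it is the least positive solution.

(x, y) = (285769, 10332)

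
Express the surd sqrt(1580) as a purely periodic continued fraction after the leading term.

Write x_i = (sqrt(1580) + m_i)/d_i with (m_0, d_0) = (0, 1). a_0 = floor(sqrt(1580)) = 39, since 39^2 = 1521 <= 1580 < 1600 = 40^2.
Iterate m_{i+1} = d_i*a_i - m_i, d_{i+1} = (1580 - m_{i+1}^2)/d_i, a_{i+1} = floor((a_0 + m_{i+1})/d_{i+1}):
  m_1 = 1*39 - 0 = 39, d_1 = (1580 - 39^2)/1 = 59/1 = 59, a_1 = floor((39 + 39)/59) = 1.
  m_2 = 59*1 - 39 = 20, d_2 = (1580 - 20^2)/59 = 1180/59 = 20, a_2 = floor((39 + 20)/20) = 2.
  m_3 = 20*2 - 20 = 20, d_3 = (1580 - 20^2)/20 = 1180/20 = 59, a_3 = floor((39 + 20)/59) = 1.
  m_4 = 59*1 - 20 = 39, d_4 = (1580 - 39^2)/59 = 59/59 = 1, a_4 = floor((39 + 39)/1) = 78.
  m_5 = 1*78 - 39 = 39, d_5 = (1580 - 39^2)/1 = 59/1 = 59: (m_5, d_5) = (m_1, d_1) = (39, 59), so from here the quotients repeat a_1, ..., a_4; the period length is 4.
Hence the expansion of sqrt(1580) is a_0 = 39 followed by the repeating block 1, 2, 1, 78 (period 4).

[39; (1, 2, 1, 78)]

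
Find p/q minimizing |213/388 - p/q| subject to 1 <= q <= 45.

Expand x = 213/388 as a continued fraction with the Euclidean algorithm:
  213 = 0*388 + 213, so a_0 = 0.
  388 = 1*213 + 175, so a_1 = 1.
  213 = 1*175 + 38, so a_2 = 1.
  175 = 4*38 + 23, so a_3 = 4.
  38 = 1*23 + 15, so a_4 = 1.
  23 = 1*15 + 8, so a_5 = 1.
  15 = 1*8 + 7, so a_6 = 1.
  8 = 1*7 + 1, so a_7 = 1.
  7 = 7*1 + 0, so a_8 = 7.
so x = [0; 1, 1, 4, 1, 1, 1, 1, 7].
Convergents (p_i = a_i*p_{i-1} + p_{i-2}, q_i = a_i*q_{i-1} + q_{i-2} with p_{-2}=0, p_{-1}=1, q_{-2}=1, q_{-1}=0), until the denominator exceeds 45:
  i=0: a_0=0, p_0 = 0*1 + 0 = 0, q_0 = 0*0 + 1 = 1.
  i=1: a_1=1, p_1 = 1*0 + 1 = 1, q_1 = 1*1 + 0 = 1.
  i=2: a_2=1, p_2 = 1*1 + 0 = 1, q_2 = 1*1 + 1 = 2.
  i=3: a_3=4, p_3 = 4*1 + 1 = 5, q_3 = 4*2 + 1 = 9.
  i=4: a_4=1, p_4 = 1*5 + 1 = 6, q_4 = 1*9 + 2 = 11.
  i=5: a_5=1, p_5 = 1*6 + 5 = 11, q_5 = 1*11 + 9 = 20.
  i=6: a_6=1, p_6 = 1*11 + 6 = 17, q_6 = 1*20 + 11 = 31.
  i=7: a_7=1, p_7 = 1*17 + 11 = 28, q_7 = 1*31 + 20 = 51.
q_7 = 51 > 45, so the last convergent with denominator <= 45 is p_6/q_6 = 17/31.
The closest fraction with denominator <= 45 is either p_6/q_6 or the intermediate fraction (k*p_6 + p_5)/(k*q_6 + q_5) with the largest k >= 1 whose denominator stays <= 45; these approach x as k grows, and every other convergent or intermediate fraction in range is farther away.
Largest k: floor((45 - q_5)/q_6) = floor((45 - 20)/31) = 0.
Since k = 0, no intermediate fraction beyond p_6/q_6 has denominator <= 45, so the convergent 17/31 is the closest (its error is |213*31 - 17*388|/(388*31) = 7/12028).

17/31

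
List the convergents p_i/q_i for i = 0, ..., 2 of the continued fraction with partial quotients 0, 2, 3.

Using the convergent recurrence p_i = a_i*p_{i-1} + p_{i-2}, q_i = a_i*q_{i-1} + q_{i-2} with p_{-2}=0, p_{-1}=1, q_{-2}=1, q_{-1}=0:
  i=0: a_0=0, p_0 = 0*1 + 0 = 0, q_0 = 0*0 + 1 = 1.
  i=1: a_1=2, p_1 = 2*0 + 1 = 1, q_1 = 2*1 + 0 = 2.
  i=2: a_2=3, p_2 = 3*1 + 0 = 3, q_2 = 3*2 + 1 = 7.

0/1, 1/2, 3/7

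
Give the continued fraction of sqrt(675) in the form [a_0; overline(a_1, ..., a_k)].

[25; overline(1, 50)]

Write x_i = (sqrt(675) + m_i)/d_i with (m_0, d_0) = (0, 1). a_0 = floor(sqrt(675)) = 25, since 25^2 = 625 <= 675 < 676 = 26^2.
Iterate m_{i+1} = d_i*a_i - m_i, d_{i+1} = (675 - m_{i+1}^2)/d_i, a_{i+1} = floor((a_0 + m_{i+1})/d_{i+1}):
  m_1 = 1*25 - 0 = 25, d_1 = (675 - 25^2)/1 = 50/1 = 50, a_1 = floor((25 + 25)/50) = 1.
  m_2 = 50*1 - 25 = 25, d_2 = (675 - 25^2)/50 = 50/50 = 1, a_2 = floor((25 + 25)/1) = 50.
  m_3 = 1*50 - 25 = 25, d_3 = (675 - 25^2)/1 = 50/1 = 50: (m_3, d_3) = (m_1, d_1) = (25, 50), so from here the quotients repeat a_1, a_2; the period length is 2.
Hence the expansion of sqrt(675) is a_0 = 25 followed by the repeating block 1, 50 (period 2).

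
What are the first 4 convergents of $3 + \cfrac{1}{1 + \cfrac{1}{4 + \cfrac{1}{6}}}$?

Using the convergent recurrence p_i = a_i*p_{i-1} + p_{i-2}, q_i = a_i*q_{i-1} + q_{i-2} with p_{-2}=0, p_{-1}=1, q_{-2}=1, q_{-1}=0:
  i=0: a_0=3, p_0 = 3*1 + 0 = 3, q_0 = 3*0 + 1 = 1.
  i=1: a_1=1, p_1 = 1*3 + 1 = 4, q_1 = 1*1 + 0 = 1.
  i=2: a_2=4, p_2 = 4*4 + 3 = 19, q_2 = 4*1 + 1 = 5.
  i=3: a_3=6, p_3 = 6*19 + 4 = 118, q_3 = 6*5 + 1 = 31.

3/1, 4/1, 19/5, 118/31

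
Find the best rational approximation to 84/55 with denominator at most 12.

17/11

Expand x = 84/55 as a continued fraction with the Euclidean algorithm:
  84 = 1*55 + 29, so a_0 = 1.
  55 = 1*29 + 26, so a_1 = 1.
  29 = 1*26 + 3, so a_2 = 1.
  26 = 8*3 + 2, so a_3 = 8.
  3 = 1*2 + 1, so a_4 = 1.
  2 = 2*1 + 0, so a_5 = 2.
so x = [1; 1, 1, 8, 1, 2].
Convergents (p_i = a_i*p_{i-1} + p_{i-2}, q_i = a_i*q_{i-1} + q_{i-2} with p_{-2}=0, p_{-1}=1, q_{-2}=1, q_{-1}=0), until the denominator exceeds 12:
  i=0: a_0=1, p_0 = 1*1 + 0 = 1, q_0 = 1*0 + 1 = 1.
  i=1: a_1=1, p_1 = 1*1 + 1 = 2, q_1 = 1*1 + 0 = 1.
  i=2: a_2=1, p_2 = 1*2 + 1 = 3, q_2 = 1*1 + 1 = 2.
  i=3: a_3=8, p_3 = 8*3 + 2 = 26, q_3 = 8*2 + 1 = 17.
q_3 = 17 > 12, so the last convergent with denominator <= 12 is p_2/q_2 = 3/2.
The closest fraction with denominator <= 12 is either p_2/q_2 or the intermediate fraction (k*p_2 + p_1)/(k*q_2 + q_1) with the largest k >= 1 whose denominator stays <= 12; these approach x as k grows, and every other convergent or intermediate fraction in range is farther away.
Largest k: floor((12 - q_1)/q_2) = floor((12 - 1)/2) = 5.
That gives (5*3 + 2)/(5*2 + 1) = 17/11.
Compare the errors: |x - 3/2| = |84*2 - 3*55|/(55*2) = 3/110, and |x - 17/11| = |84*11 - 17*55|/(55*11) = 11/605.
Cross-multiplying, 11*110 = 1210 < 1815 = 3*605, so 11/605 is smaller: the intermediate fraction 17/11 is closer to x than 3/2.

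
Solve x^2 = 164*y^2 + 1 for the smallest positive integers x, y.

First expand sqrt(164) as a continued fraction. With x_i = (sqrt(164) + m_i)/d_i and (m_0, d_0) = (0, 1): a_0 = floor(sqrt(164)) = 12, since 12^2 = 144 <= 164 < 169 = 13^2.
Iterate m_{i+1} = d_i*a_i - m_i, d_{i+1} = (164 - m_{i+1}^2)/d_i, a_{i+1} = floor((a_0 + m_{i+1})/d_{i+1}):
  m_1 = 1*12 - 0 = 12, d_1 = (164 - 12^2)/1 = 20/1 = 20, a_1 = floor((12 + 12)/20) = 1.
  m_2 = 20*1 - 12 = 8, d_2 = (164 - 8^2)/20 = 100/20 = 5, a_2 = floor((12 + 8)/5) = 4.
  m_3 = 5*4 - 8 = 12, d_3 = (164 - 12^2)/5 = 20/5 = 4, a_3 = floor((12 + 12)/4) = 6.
  m_4 = 4*6 - 12 = 12, d_4 = (164 - 12^2)/4 = 20/4 = 5, a_4 = floor((12 + 12)/5) = 4.
  m_5 = 5*4 - 12 = 8, d_5 = (164 - 8^2)/5 = 100/5 = 20, a_5 = floor((12 + 8)/20) = 1.
  m_6 = 20*1 - 8 = 12, d_6 = (164 - 12^2)/20 = 20/20 = 1, a_6 = floor((12 + 12)/1) = 24.
  m_7 = 1*24 - 12 = 12, d_7 = (164 - 12^2)/1 = 20/1 = 20: (m_7, d_7) = (m_1, d_1) = (12, 20), so from here the quotients repeat a_1, ..., a_6; the period length is 6.
So sqrt(164) = [12; (1, 4, 6, 4, 1, 24)] with period length k = 6.
k is even, so the fundamental solution of x^2 - 164y^2 = 1 is (p_{k-1}, q_{k-1}) = (p_5, q_5); compute convergents through index 5.
Convergents (p_i = a_i*p_{i-1} + p_{i-2}, q_i = a_i*q_{i-1} + q_{i-2} with p_{-2}=0, p_{-1}=1, q_{-2}=1, q_{-1}=0):
  i=0: a_0=12, p_0 = 12*1 + 0 = 12, q_0 = 12*0 + 1 = 1.
  i=1: a_1=1, p_1 = 1*12 + 1 = 13, q_1 = 1*1 + 0 = 1.
  i=2: a_2=4, p_2 = 4*13 + 12 = 64, q_2 = 4*1 + 1 = 5.
  i=3: a_3=6, p_3 = 6*64 + 13 = 397, q_3 = 6*5 + 1 = 31.
  i=4: a_4=4, p_4 = 4*397 + 64 = 1652, q_4 = 4*31 + 5 = 129.
  i=5: a_5=1, p_5 = 1*1652 + 397 = 2049, q_5 = 1*129 + 31 = 160.
Check: 2049^2 - 164*160^2 = 4198401 - 4198400 = 1, so (x, y) = (2049, 160) solves the equation, and by the theorem it is the least positive solution.

(x, y) = (2049, 160)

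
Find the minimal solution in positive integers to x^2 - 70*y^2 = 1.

First expand sqrt(70) as a continued fraction. With x_i = (sqrt(70) + m_i)/d_i and (m_0, d_0) = (0, 1): a_0 = floor(sqrt(70)) = 8, since 8^2 = 64 <= 70 < 81 = 9^2.
Iterate m_{i+1} = d_i*a_i - m_i, d_{i+1} = (70 - m_{i+1}^2)/d_i, a_{i+1} = floor((a_0 + m_{i+1})/d_{i+1}):
  m_1 = 1*8 - 0 = 8, d_1 = (70 - 8^2)/1 = 6/1 = 6, a_1 = floor((8 + 8)/6) = 2.
  m_2 = 6*2 - 8 = 4, d_2 = (70 - 4^2)/6 = 54/6 = 9, a_2 = floor((8 + 4)/9) = 1.
  m_3 = 9*1 - 4 = 5, d_3 = (70 - 5^2)/9 = 45/9 = 5, a_3 = floor((8 + 5)/5) = 2.
  m_4 = 5*2 - 5 = 5, d_4 = (70 - 5^2)/5 = 45/5 = 9, a_4 = floor((8 + 5)/9) = 1.
  m_5 = 9*1 - 5 = 4, d_5 = (70 - 4^2)/9 = 54/9 = 6, a_5 = floor((8 + 4)/6) = 2.
  m_6 = 6*2 - 4 = 8, d_6 = (70 - 8^2)/6 = 6/6 = 1, a_6 = floor((8 + 8)/1) = 16.
  m_7 = 1*16 - 8 = 8, d_7 = (70 - 8^2)/1 = 6/1 = 6: (m_7, d_7) = (m_1, d_1) = (8, 6), so from here the quotients repeat a_1, ..., a_6; the period length is 6.
So sqrt(70) = [8; (2, 1, 2, 1, 2, 16)] with period length k = 6.
k is even, so the fundamental solution of x^2 - 70y^2 = 1 is (p_{k-1}, q_{k-1}) = (p_5, q_5); compute convergents through index 5.
Convergents (p_i = a_i*p_{i-1} + p_{i-2}, q_i = a_i*q_{i-1} + q_{i-2} with p_{-2}=0, p_{-1}=1, q_{-2}=1, q_{-1}=0):
  i=0: a_0=8, p_0 = 8*1 + 0 = 8, q_0 = 8*0 + 1 = 1.
  i=1: a_1=2, p_1 = 2*8 + 1 = 17, q_1 = 2*1 + 0 = 2.
  i=2: a_2=1, p_2 = 1*17 + 8 = 25, q_2 = 1*2 + 1 = 3.
  i=3: a_3=2, p_3 = 2*25 + 17 = 67, q_3 = 2*3 + 2 = 8.
  i=4: a_4=1, p_4 = 1*67 + 25 = 92, q_4 = 1*8 + 3 = 11.
  i=5: a_5=2, p_5 = 2*92 + 67 = 251, q_5 = 2*11 + 8 = 30.
Check: 251^2 - 70*30^2 = 63001 - 63000 = 1, so (x, y) = (251, 30) solves the equation, and by the theorem it is the least positive solution.

(x, y) = (251, 30)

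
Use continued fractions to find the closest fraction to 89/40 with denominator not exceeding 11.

20/9

Expand x = 89/40 as a continued fraction with the Euclidean algorithm:
  89 = 2*40 + 9, so a_0 = 2.
  40 = 4*9 + 4, so a_1 = 4.
  9 = 2*4 + 1, so a_2 = 2.
  4 = 4*1 + 0, so a_3 = 4.
so x = [2; 4, 2, 4].
Convergents (p_i = a_i*p_{i-1} + p_{i-2}, q_i = a_i*q_{i-1} + q_{i-2} with p_{-2}=0, p_{-1}=1, q_{-2}=1, q_{-1}=0), until the denominator exceeds 11:
  i=0: a_0=2, p_0 = 2*1 + 0 = 2, q_0 = 2*0 + 1 = 1.
  i=1: a_1=4, p_1 = 4*2 + 1 = 9, q_1 = 4*1 + 0 = 4.
  i=2: a_2=2, p_2 = 2*9 + 2 = 20, q_2 = 2*4 + 1 = 9.
  i=3: a_3=4, p_3 = 4*20 + 9 = 89, q_3 = 4*9 + 4 = 40.
q_3 = 40 > 11, so the last convergent with denominator <= 11 is p_2/q_2 = 20/9.
The closest fraction with denominator <= 11 is either p_2/q_2 or the intermediate fraction (k*p_2 + p_1)/(k*q_2 + q_1) with the largest k >= 1 whose denominator stays <= 11; these approach x as k grows, and every other convergent or intermediate fraction in range is farther away.
Largest k: floor((11 - q_1)/q_2) = floor((11 - 4)/9) = 0.
Since k = 0, no intermediate fraction beyond p_2/q_2 has denominator <= 11, so the convergent 20/9 is the closest (its error is |89*9 - 20*40|/(40*9) = 1/360).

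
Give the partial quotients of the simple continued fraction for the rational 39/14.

Run the Euclidean algorithm on 39 and 14; the successive quotients are the partial quotients a_0, a_1, ... (each step inverts the fractional part left over by the previous one):
  39 = 2*14 + 11, so a_0 = 2.
  14 = 1*11 + 3, so a_1 = 1.
  11 = 3*3 + 2, so a_2 = 3.
  3 = 1*2 + 1, so a_3 = 1.
  2 = 2*1 + 0, so a_4 = 2.
The remainder reaches 0 after 5 divisions, so the expansion has 5 partial quotients, read off in order.

[2; 1, 3, 1, 2]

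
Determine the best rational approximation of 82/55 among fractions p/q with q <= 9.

Expand x = 82/55 as a continued fraction with the Euclidean algorithm:
  82 = 1*55 + 27, so a_0 = 1.
  55 = 2*27 + 1, so a_1 = 2.
  27 = 27*1 + 0, so a_2 = 27.
so x = [1; 2, 27].
Convergents (p_i = a_i*p_{i-1} + p_{i-2}, q_i = a_i*q_{i-1} + q_{i-2} with p_{-2}=0, p_{-1}=1, q_{-2}=1, q_{-1}=0), until the denominator exceeds 9:
  i=0: a_0=1, p_0 = 1*1 + 0 = 1, q_0 = 1*0 + 1 = 1.
  i=1: a_1=2, p_1 = 2*1 + 1 = 3, q_1 = 2*1 + 0 = 2.
  i=2: a_2=27, p_2 = 27*3 + 1 = 82, q_2 = 27*2 + 1 = 55.
q_2 = 55 > 9, so the last convergent with denominator <= 9 is p_1/q_1 = 3/2.
The closest fraction with denominator <= 9 is either p_1/q_1 or the intermediate fraction (k*p_1 + p_0)/(k*q_1 + q_0) with the largest k >= 1 whose denominator stays <= 9; these approach x as k grows, and every other convergent or intermediate fraction in range is farther away.
Largest k: floor((9 - q_0)/q_1) = floor((9 - 1)/2) = 4.
That gives (4*3 + 1)/(4*2 + 1) = 13/9.
Compare the errors: |x - 3/2| = |82*2 - 3*55|/(55*2) = 1/110, and |x - 13/9| = |82*9 - 13*55|/(55*9) = 23/495.
Cross-multiplying, 1*495 = 495 < 2530 = 23*110, so 1/110 is smaller: the convergent 3/2 is closer to x than 13/9.

3/2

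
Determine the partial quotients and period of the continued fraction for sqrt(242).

[15; (1, 1, 3, 1, 14, 1, 3, 1, 1, 30)]

Write x_i = (sqrt(242) + m_i)/d_i with (m_0, d_0) = (0, 1). a_0 = floor(sqrt(242)) = 15, since 15^2 = 225 <= 242 < 256 = 16^2.
Iterate m_{i+1} = d_i*a_i - m_i, d_{i+1} = (242 - m_{i+1}^2)/d_i, a_{i+1} = floor((a_0 + m_{i+1})/d_{i+1}):
  m_1 = 1*15 - 0 = 15, d_1 = (242 - 15^2)/1 = 17/1 = 17, a_1 = floor((15 + 15)/17) = 1.
  m_2 = 17*1 - 15 = 2, d_2 = (242 - 2^2)/17 = 238/17 = 14, a_2 = floor((15 + 2)/14) = 1.
  m_3 = 14*1 - 2 = 12, d_3 = (242 - 12^2)/14 = 98/14 = 7, a_3 = floor((15 + 12)/7) = 3.
  m_4 = 7*3 - 12 = 9, d_4 = (242 - 9^2)/7 = 161/7 = 23, a_4 = floor((15 + 9)/23) = 1.
  m_5 = 23*1 - 9 = 14, d_5 = (242 - 14^2)/23 = 46/23 = 2, a_5 = floor((15 + 14)/2) = 14.
  m_6 = 2*14 - 14 = 14, d_6 = (242 - 14^2)/2 = 46/2 = 23, a_6 = floor((15 + 14)/23) = 1.
  m_7 = 23*1 - 14 = 9, d_7 = (242 - 9^2)/23 = 161/23 = 7, a_7 = floor((15 + 9)/7) = 3.
  m_8 = 7*3 - 9 = 12, d_8 = (242 - 12^2)/7 = 98/7 = 14, a_8 = floor((15 + 12)/14) = 1.
  m_9 = 14*1 - 12 = 2, d_9 = (242 - 2^2)/14 = 238/14 = 17, a_9 = floor((15 + 2)/17) = 1.
  m_10 = 17*1 - 2 = 15, d_10 = (242 - 15^2)/17 = 17/17 = 1, a_10 = floor((15 + 15)/1) = 30.
  m_11 = 1*30 - 15 = 15, d_11 = (242 - 15^2)/1 = 17/1 = 17: (m_11, d_11) = (m_1, d_1) = (15, 17), so from here the quotients repeat a_1, ..., a_10; the period length is 10.
Hence the expansion of sqrt(242) is a_0 = 15 followed by the repeating block 1, 1, 3, 1, 14, 1, 3, 1, 1, 30 (period 10).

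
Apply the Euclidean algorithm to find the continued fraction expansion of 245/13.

Run the Euclidean algorithm on 245 and 13; the successive quotients are the partial quotients a_0, a_1, ... (each step inverts the fractional part left over by the previous one):
  245 = 18*13 + 11, so a_0 = 18.
  13 = 1*11 + 2, so a_1 = 1.
  11 = 5*2 + 1, so a_2 = 5.
  2 = 2*1 + 0, so a_3 = 2.
The remainder reaches 0 after 4 divisions, so the expansion has 4 partial quotients, read off in order.

[18; 1, 5, 2]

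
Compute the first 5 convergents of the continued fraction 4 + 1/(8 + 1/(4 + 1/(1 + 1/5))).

Using the convergent recurrence p_i = a_i*p_{i-1} + p_{i-2}, q_i = a_i*q_{i-1} + q_{i-2} with p_{-2}=0, p_{-1}=1, q_{-2}=1, q_{-1}=0:
  i=0: a_0=4, p_0 = 4*1 + 0 = 4, q_0 = 4*0 + 1 = 1.
  i=1: a_1=8, p_1 = 8*4 + 1 = 33, q_1 = 8*1 + 0 = 8.
  i=2: a_2=4, p_2 = 4*33 + 4 = 136, q_2 = 4*8 + 1 = 33.
  i=3: a_3=1, p_3 = 1*136 + 33 = 169, q_3 = 1*33 + 8 = 41.
  i=4: a_4=5, p_4 = 5*169 + 136 = 981, q_4 = 5*41 + 33 = 238.

4/1, 33/8, 136/33, 169/41, 981/238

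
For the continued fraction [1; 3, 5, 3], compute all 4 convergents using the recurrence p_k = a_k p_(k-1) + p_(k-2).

Using the convergent recurrence p_i = a_i*p_{i-1} + p_{i-2}, q_i = a_i*q_{i-1} + q_{i-2} with p_{-2}=0, p_{-1}=1, q_{-2}=1, q_{-1}=0:
  i=0: a_0=1, p_0 = 1*1 + 0 = 1, q_0 = 1*0 + 1 = 1.
  i=1: a_1=3, p_1 = 3*1 + 1 = 4, q_1 = 3*1 + 0 = 3.
  i=2: a_2=5, p_2 = 5*4 + 1 = 21, q_2 = 5*3 + 1 = 16.
  i=3: a_3=3, p_3 = 3*21 + 4 = 67, q_3 = 3*16 + 3 = 51.

1/1, 4/3, 21/16, 67/51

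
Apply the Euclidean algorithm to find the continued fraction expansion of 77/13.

Run the Euclidean algorithm on 77 and 13; the successive quotients are the partial quotients a_0, a_1, ... (each step inverts the fractional part left over by the previous one):
  77 = 5*13 + 12, so a_0 = 5.
  13 = 1*12 + 1, so a_1 = 1.
  12 = 12*1 + 0, so a_2 = 12.
The remainder reaches 0 after 3 divisions, so the expansion has 3 partial quotients, read off in order.

[5; 1, 12]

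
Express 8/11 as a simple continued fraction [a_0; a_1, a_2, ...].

Run the Euclidean algorithm on 8 and 11; the successive quotients are the partial quotients a_0, a_1, ... (each step inverts the fractional part left over by the previous one):
  8 = 0*11 + 8, so a_0 = 0.
  11 = 1*8 + 3, so a_1 = 1.
  8 = 2*3 + 2, so a_2 = 2.
  3 = 1*2 + 1, so a_3 = 1.
  2 = 2*1 + 0, so a_4 = 2.
The remainder reaches 0 after 5 divisions, so the expansion has 5 partial quotients, read off in order.

[0; 1, 2, 1, 2]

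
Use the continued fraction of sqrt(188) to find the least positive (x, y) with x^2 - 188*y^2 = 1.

(x, y) = (4607, 336)

First expand sqrt(188) as a continued fraction. With x_i = (sqrt(188) + m_i)/d_i and (m_0, d_0) = (0, 1): a_0 = floor(sqrt(188)) = 13, since 13^2 = 169 <= 188 < 196 = 14^2.
Iterate m_{i+1} = d_i*a_i - m_i, d_{i+1} = (188 - m_{i+1}^2)/d_i, a_{i+1} = floor((a_0 + m_{i+1})/d_{i+1}):
  m_1 = 1*13 - 0 = 13, d_1 = (188 - 13^2)/1 = 19/1 = 19, a_1 = floor((13 + 13)/19) = 1.
  m_2 = 19*1 - 13 = 6, d_2 = (188 - 6^2)/19 = 152/19 = 8, a_2 = floor((13 + 6)/8) = 2.
  m_3 = 8*2 - 6 = 10, d_3 = (188 - 10^2)/8 = 88/8 = 11, a_3 = floor((13 + 10)/11) = 2.
  m_4 = 11*2 - 10 = 12, d_4 = (188 - 12^2)/11 = 44/11 = 4, a_4 = floor((13 + 12)/4) = 6.
  m_5 = 4*6 - 12 = 12, d_5 = (188 - 12^2)/4 = 44/4 = 11, a_5 = floor((13 + 12)/11) = 2.
  m_6 = 11*2 - 12 = 10, d_6 = (188 - 10^2)/11 = 88/11 = 8, a_6 = floor((13 + 10)/8) = 2.
  m_7 = 8*2 - 10 = 6, d_7 = (188 - 6^2)/8 = 152/8 = 19, a_7 = floor((13 + 6)/19) = 1.
  m_8 = 19*1 - 6 = 13, d_8 = (188 - 13^2)/19 = 19/19 = 1, a_8 = floor((13 + 13)/1) = 26.
  m_9 = 1*26 - 13 = 13, d_9 = (188 - 13^2)/1 = 19/1 = 19: (m_9, d_9) = (m_1, d_1) = (13, 19), so from here the quotients repeat a_1, ..., a_8; the period length is 8.
So sqrt(188) = [13; (1, 2, 2, 6, 2, 2, 1, 26)] with period length k = 8.
k is even, so the fundamental solution of x^2 - 188y^2 = 1 is (p_{k-1}, q_{k-1}) = (p_7, q_7); compute convergents through index 7.
Convergents (p_i = a_i*p_{i-1} + p_{i-2}, q_i = a_i*q_{i-1} + q_{i-2} with p_{-2}=0, p_{-1}=1, q_{-2}=1, q_{-1}=0):
  i=0: a_0=13, p_0 = 13*1 + 0 = 13, q_0 = 13*0 + 1 = 1.
  i=1: a_1=1, p_1 = 1*13 + 1 = 14, q_1 = 1*1 + 0 = 1.
  i=2: a_2=2, p_2 = 2*14 + 13 = 41, q_2 = 2*1 + 1 = 3.
  i=3: a_3=2, p_3 = 2*41 + 14 = 96, q_3 = 2*3 + 1 = 7.
  i=4: a_4=6, p_4 = 6*96 + 41 = 617, q_4 = 6*7 + 3 = 45.
  i=5: a_5=2, p_5 = 2*617 + 96 = 1330, q_5 = 2*45 + 7 = 97.
  i=6: a_6=2, p_6 = 2*1330 + 617 = 3277, q_6 = 2*97 + 45 = 239.
  i=7: a_7=1, p_7 = 1*3277 + 1330 = 4607, q_7 = 1*239 + 97 = 336.
Check: 4607^2 - 188*336^2 = 21224449 - 21224448 = 1, so (x, y) = (4607, 336) solves the equation, and by the theorem it is the least positive solution.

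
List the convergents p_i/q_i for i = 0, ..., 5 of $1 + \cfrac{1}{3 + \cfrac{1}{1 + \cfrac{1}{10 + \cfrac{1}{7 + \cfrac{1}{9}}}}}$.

1/1, 4/3, 5/4, 54/43, 383/305, 3501/2788

Using the convergent recurrence p_i = a_i*p_{i-1} + p_{i-2}, q_i = a_i*q_{i-1} + q_{i-2} with p_{-2}=0, p_{-1}=1, q_{-2}=1, q_{-1}=0:
  i=0: a_0=1, p_0 = 1*1 + 0 = 1, q_0 = 1*0 + 1 = 1.
  i=1: a_1=3, p_1 = 3*1 + 1 = 4, q_1 = 3*1 + 0 = 3.
  i=2: a_2=1, p_2 = 1*4 + 1 = 5, q_2 = 1*3 + 1 = 4.
  i=3: a_3=10, p_3 = 10*5 + 4 = 54, q_3 = 10*4 + 3 = 43.
  i=4: a_4=7, p_4 = 7*54 + 5 = 383, q_4 = 7*43 + 4 = 305.
  i=5: a_5=9, p_5 = 9*383 + 54 = 3501, q_5 = 9*305 + 43 = 2788.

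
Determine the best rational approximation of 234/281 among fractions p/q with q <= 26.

5/6

Expand x = 234/281 as a continued fraction with the Euclidean algorithm:
  234 = 0*281 + 234, so a_0 = 0.
  281 = 1*234 + 47, so a_1 = 1.
  234 = 4*47 + 46, so a_2 = 4.
  47 = 1*46 + 1, so a_3 = 1.
  46 = 46*1 + 0, so a_4 = 46.
so x = [0; 1, 4, 1, 46].
Convergents (p_i = a_i*p_{i-1} + p_{i-2}, q_i = a_i*q_{i-1} + q_{i-2} with p_{-2}=0, p_{-1}=1, q_{-2}=1, q_{-1}=0), until the denominator exceeds 26:
  i=0: a_0=0, p_0 = 0*1 + 0 = 0, q_0 = 0*0 + 1 = 1.
  i=1: a_1=1, p_1 = 1*0 + 1 = 1, q_1 = 1*1 + 0 = 1.
  i=2: a_2=4, p_2 = 4*1 + 0 = 4, q_2 = 4*1 + 1 = 5.
  i=3: a_3=1, p_3 = 1*4 + 1 = 5, q_3 = 1*5 + 1 = 6.
  i=4: a_4=46, p_4 = 46*5 + 4 = 234, q_4 = 46*6 + 5 = 281.
q_4 = 281 > 26, so the last convergent with denominator <= 26 is p_3/q_3 = 5/6.
The closest fraction with denominator <= 26 is either p_3/q_3 or the intermediate fraction (k*p_3 + p_2)/(k*q_3 + q_2) with the largest k >= 1 whose denominator stays <= 26; these approach x as k grows, and every other convergent or intermediate fraction in range is farther away.
Largest k: floor((26 - q_2)/q_3) = floor((26 - 5)/6) = 3.
That gives (3*5 + 4)/(3*6 + 5) = 19/23.
Compare the errors: |x - 5/6| = |234*6 - 5*281|/(281*6) = 1/1686, and |x - 19/23| = |234*23 - 19*281|/(281*23) = 43/6463.
Cross-multiplying, 1*6463 = 6463 < 72498 = 43*1686, so 1/1686 is smaller: the convergent 5/6 is closer to x than 19/23.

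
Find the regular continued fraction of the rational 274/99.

Run the Euclidean algorithm on 274 and 99; the successive quotients are the partial quotients a_0, a_1, ... (each step inverts the fractional part left over by the previous one):
  274 = 2*99 + 76, so a_0 = 2.
  99 = 1*76 + 23, so a_1 = 1.
  76 = 3*23 + 7, so a_2 = 3.
  23 = 3*7 + 2, so a_3 = 3.
  7 = 3*2 + 1, so a_4 = 3.
  2 = 2*1 + 0, so a_5 = 2.
The remainder reaches 0 after 6 divisions, so the expansion has 6 partial quotients, read off in order.

[2; 1, 3, 3, 3, 2]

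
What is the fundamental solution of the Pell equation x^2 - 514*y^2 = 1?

(x, y) = (4625, 204)

First expand sqrt(514) as a continued fraction. With x_i = (sqrt(514) + m_i)/d_i and (m_0, d_0) = (0, 1): a_0 = floor(sqrt(514)) = 22, since 22^2 = 484 <= 514 < 529 = 23^2.
Iterate m_{i+1} = d_i*a_i - m_i, d_{i+1} = (514 - m_{i+1}^2)/d_i, a_{i+1} = floor((a_0 + m_{i+1})/d_{i+1}):
  m_1 = 1*22 - 0 = 22, d_1 = (514 - 22^2)/1 = 30/1 = 30, a_1 = floor((22 + 22)/30) = 1.
  m_2 = 30*1 - 22 = 8, d_2 = (514 - 8^2)/30 = 450/30 = 15, a_2 = floor((22 + 8)/15) = 2.
  m_3 = 15*2 - 8 = 22, d_3 = (514 - 22^2)/15 = 30/15 = 2, a_3 = floor((22 + 22)/2) = 22.
  m_4 = 2*22 - 22 = 22, d_4 = (514 - 22^2)/2 = 30/2 = 15, a_4 = floor((22 + 22)/15) = 2.
  m_5 = 15*2 - 22 = 8, d_5 = (514 - 8^2)/15 = 450/15 = 30, a_5 = floor((22 + 8)/30) = 1.
  m_6 = 30*1 - 8 = 22, d_6 = (514 - 22^2)/30 = 30/30 = 1, a_6 = floor((22 + 22)/1) = 44.
  m_7 = 1*44 - 22 = 22, d_7 = (514 - 22^2)/1 = 30/1 = 30: (m_7, d_7) = (m_1, d_1) = (22, 30), so from here the quotients repeat a_1, ..., a_6; the period length is 6.
So sqrt(514) = [22; (1, 2, 22, 2, 1, 44)] with period length k = 6.
k is even, so the fundamental solution of x^2 - 514y^2 = 1 is (p_{k-1}, q_{k-1}) = (p_5, q_5); compute convergents through index 5.
Convergents (p_i = a_i*p_{i-1} + p_{i-2}, q_i = a_i*q_{i-1} + q_{i-2} with p_{-2}=0, p_{-1}=1, q_{-2}=1, q_{-1}=0):
  i=0: a_0=22, p_0 = 22*1 + 0 = 22, q_0 = 22*0 + 1 = 1.
  i=1: a_1=1, p_1 = 1*22 + 1 = 23, q_1 = 1*1 + 0 = 1.
  i=2: a_2=2, p_2 = 2*23 + 22 = 68, q_2 = 2*1 + 1 = 3.
  i=3: a_3=22, p_3 = 22*68 + 23 = 1519, q_3 = 22*3 + 1 = 67.
  i=4: a_4=2, p_4 = 2*1519 + 68 = 3106, q_4 = 2*67 + 3 = 137.
  i=5: a_5=1, p_5 = 1*3106 + 1519 = 4625, q_5 = 1*137 + 67 = 204.
Check: 4625^2 - 514*204^2 = 21390625 - 21390624 = 1, so (x, y) = (4625, 204) solves the equation, and by the theorem it is the least positive solution.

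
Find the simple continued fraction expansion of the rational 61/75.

Run the Euclidean algorithm on 61 and 75; the successive quotients are the partial quotients a_0, a_1, ... (each step inverts the fractional part left over by the previous one):
  61 = 0*75 + 61, so a_0 = 0.
  75 = 1*61 + 14, so a_1 = 1.
  61 = 4*14 + 5, so a_2 = 4.
  14 = 2*5 + 4, so a_3 = 2.
  5 = 1*4 + 1, so a_4 = 1.
  4 = 4*1 + 0, so a_5 = 4.
The remainder reaches 0 after 6 divisions, so the expansion has 6 partial quotients, read off in order.

[0; 1, 4, 2, 1, 4]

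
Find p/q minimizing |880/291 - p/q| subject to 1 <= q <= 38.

115/38

Expand x = 880/291 as a continued fraction with the Euclidean algorithm:
  880 = 3*291 + 7, so a_0 = 3.
  291 = 41*7 + 4, so a_1 = 41.
  7 = 1*4 + 3, so a_2 = 1.
  4 = 1*3 + 1, so a_3 = 1.
  3 = 3*1 + 0, so a_4 = 3.
so x = [3; 41, 1, 1, 3].
Convergents (p_i = a_i*p_{i-1} + p_{i-2}, q_i = a_i*q_{i-1} + q_{i-2} with p_{-2}=0, p_{-1}=1, q_{-2}=1, q_{-1}=0), until the denominator exceeds 38:
  i=0: a_0=3, p_0 = 3*1 + 0 = 3, q_0 = 3*0 + 1 = 1.
  i=1: a_1=41, p_1 = 41*3 + 1 = 124, q_1 = 41*1 + 0 = 41.
q_1 = 41 > 38, so the last convergent with denominator <= 38 is p_0/q_0 = 3/1.
The closest fraction with denominator <= 38 is either p_0/q_0 or the intermediate fraction (k*p_0 + p_{-1})/(k*q_0 + q_{-1}) with the largest k >= 1 whose denominator stays <= 38; these approach x as k grows, and every other convergent or intermediate fraction in range is farther away.
Largest k: floor((38 - q_{-1})/q_0) = floor((38 - 0)/1) = 38 (using the seeds p_{-1} = 1, q_{-1} = 0).
That gives (38*3 + 1)/(38*1 + 0) = 115/38.
Compare the errors: |x - 3/1| = |880*1 - 3*291|/(291*1) = 7/291, and |x - 115/38| = |880*38 - 115*291|/(291*38) = 25/11058.
Cross-multiplying, 25*291 = 7275 < 77406 = 7*11058, so 25/11058 is smaller: the intermediate fraction 115/38 is closer to x than 3/1.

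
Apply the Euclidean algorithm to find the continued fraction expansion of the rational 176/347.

[0; 1, 1, 34, 5]

Run the Euclidean algorithm on 176 and 347; the successive quotients are the partial quotients a_0, a_1, ... (each step inverts the fractional part left over by the previous one):
  176 = 0*347 + 176, so a_0 = 0.
  347 = 1*176 + 171, so a_1 = 1.
  176 = 1*171 + 5, so a_2 = 1.
  171 = 34*5 + 1, so a_3 = 34.
  5 = 5*1 + 0, so a_4 = 5.
The remainder reaches 0 after 5 divisions, so the expansion has 5 partial quotients, read off in order.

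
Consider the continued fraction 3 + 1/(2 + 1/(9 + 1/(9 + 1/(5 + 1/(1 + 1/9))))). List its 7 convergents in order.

Using the convergent recurrence p_i = a_i*p_{i-1} + p_{i-2}, q_i = a_i*q_{i-1} + q_{i-2} with p_{-2}=0, p_{-1}=1, q_{-2}=1, q_{-1}=0:
  i=0: a_0=3, p_0 = 3*1 + 0 = 3, q_0 = 3*0 + 1 = 1.
  i=1: a_1=2, p_1 = 2*3 + 1 = 7, q_1 = 2*1 + 0 = 2.
  i=2: a_2=9, p_2 = 9*7 + 3 = 66, q_2 = 9*2 + 1 = 19.
  i=3: a_3=9, p_3 = 9*66 + 7 = 601, q_3 = 9*19 + 2 = 173.
  i=4: a_4=5, p_4 = 5*601 + 66 = 3071, q_4 = 5*173 + 19 = 884.
  i=5: a_5=1, p_5 = 1*3071 + 601 = 3672, q_5 = 1*884 + 173 = 1057.
  i=6: a_6=9, p_6 = 9*3672 + 3071 = 36119, q_6 = 9*1057 + 884 = 10397.

3/1, 7/2, 66/19, 601/173, 3071/884, 3672/1057, 36119/10397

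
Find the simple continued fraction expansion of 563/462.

Run the Euclidean algorithm on 563 and 462; the successive quotients are the partial quotients a_0, a_1, ... (each step inverts the fractional part left over by the previous one):
  563 = 1*462 + 101, so a_0 = 1.
  462 = 4*101 + 58, so a_1 = 4.
  101 = 1*58 + 43, so a_2 = 1.
  58 = 1*43 + 15, so a_3 = 1.
  43 = 2*15 + 13, so a_4 = 2.
  15 = 1*13 + 2, so a_5 = 1.
  13 = 6*2 + 1, so a_6 = 6.
  2 = 2*1 + 0, so a_7 = 2.
The remainder reaches 0 after 8 divisions, so the expansion has 8 partial quotients, read off in order.

[1; 4, 1, 1, 2, 1, 6, 2]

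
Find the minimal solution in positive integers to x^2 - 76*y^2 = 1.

(x, y) = (57799, 6630)

First expand sqrt(76) as a continued fraction. With x_i = (sqrt(76) + m_i)/d_i and (m_0, d_0) = (0, 1): a_0 = floor(sqrt(76)) = 8, since 8^2 = 64 <= 76 < 81 = 9^2.
Iterate m_{i+1} = d_i*a_i - m_i, d_{i+1} = (76 - m_{i+1}^2)/d_i, a_{i+1} = floor((a_0 + m_{i+1})/d_{i+1}):
  m_1 = 1*8 - 0 = 8, d_1 = (76 - 8^2)/1 = 12/1 = 12, a_1 = floor((8 + 8)/12) = 1.
  m_2 = 12*1 - 8 = 4, d_2 = (76 - 4^2)/12 = 60/12 = 5, a_2 = floor((8 + 4)/5) = 2.
  m_3 = 5*2 - 4 = 6, d_3 = (76 - 6^2)/5 = 40/5 = 8, a_3 = floor((8 + 6)/8) = 1.
  m_4 = 8*1 - 6 = 2, d_4 = (76 - 2^2)/8 = 72/8 = 9, a_4 = floor((8 + 2)/9) = 1.
  m_5 = 9*1 - 2 = 7, d_5 = (76 - 7^2)/9 = 27/9 = 3, a_5 = floor((8 + 7)/3) = 5.
  m_6 = 3*5 - 7 = 8, d_6 = (76 - 8^2)/3 = 12/3 = 4, a_6 = floor((8 + 8)/4) = 4.
  m_7 = 4*4 - 8 = 8, d_7 = (76 - 8^2)/4 = 12/4 = 3, a_7 = floor((8 + 8)/3) = 5.
  m_8 = 3*5 - 8 = 7, d_8 = (76 - 7^2)/3 = 27/3 = 9, a_8 = floor((8 + 7)/9) = 1.
  m_9 = 9*1 - 7 = 2, d_9 = (76 - 2^2)/9 = 72/9 = 8, a_9 = floor((8 + 2)/8) = 1.
  m_10 = 8*1 - 2 = 6, d_10 = (76 - 6^2)/8 = 40/8 = 5, a_10 = floor((8 + 6)/5) = 2.
  m_11 = 5*2 - 6 = 4, d_11 = (76 - 4^2)/5 = 60/5 = 12, a_11 = floor((8 + 4)/12) = 1.
  m_12 = 12*1 - 4 = 8, d_12 = (76 - 8^2)/12 = 12/12 = 1, a_12 = floor((8 + 8)/1) = 16.
  m_13 = 1*16 - 8 = 8, d_13 = (76 - 8^2)/1 = 12/1 = 12: (m_13, d_13) = (m_1, d_1) = (8, 12), so from here the quotients repeat a_1, ..., a_12; the period length is 12.
So sqrt(76) = [8; (1, 2, 1, 1, 5, 4, 5, 1, 1, 2, 1, 16)] with period length k = 12.
k is even, so the fundamental solution of x^2 - 76y^2 = 1 is (p_{k-1}, q_{k-1}) = (p_11, q_11); compute convergents through index 11.
Convergents (p_i = a_i*p_{i-1} + p_{i-2}, q_i = a_i*q_{i-1} + q_{i-2} with p_{-2}=0, p_{-1}=1, q_{-2}=1, q_{-1}=0):
  i=0: a_0=8, p_0 = 8*1 + 0 = 8, q_0 = 8*0 + 1 = 1.
  i=1: a_1=1, p_1 = 1*8 + 1 = 9, q_1 = 1*1 + 0 = 1.
  i=2: a_2=2, p_2 = 2*9 + 8 = 26, q_2 = 2*1 + 1 = 3.
  i=3: a_3=1, p_3 = 1*26 + 9 = 35, q_3 = 1*3 + 1 = 4.
  i=4: a_4=1, p_4 = 1*35 + 26 = 61, q_4 = 1*4 + 3 = 7.
  i=5: a_5=5, p_5 = 5*61 + 35 = 340, q_5 = 5*7 + 4 = 39.
  i=6: a_6=4, p_6 = 4*340 + 61 = 1421, q_6 = 4*39 + 7 = 163.
  i=7: a_7=5, p_7 = 5*1421 + 340 = 7445, q_7 = 5*163 + 39 = 854.
  i=8: a_8=1, p_8 = 1*7445 + 1421 = 8866, q_8 = 1*854 + 163 = 1017.
  i=9: a_9=1, p_9 = 1*8866 + 7445 = 16311, q_9 = 1*1017 + 854 = 1871.
  i=10: a_10=2, p_10 = 2*16311 + 8866 = 41488, q_10 = 2*1871 + 1017 = 4759.
  i=11: a_11=1, p_11 = 1*41488 + 16311 = 57799, q_11 = 1*4759 + 1871 = 6630.
Check: 57799^2 - 76*6630^2 = 3340724401 - 3340724400 = 1, so (x, y) = (57799, 6630) solves the equation, and by the theorem it is the least positive solution.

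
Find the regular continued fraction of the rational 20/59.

Run the Euclidean algorithm on 20 and 59; the successive quotients are the partial quotients a_0, a_1, ... (each step inverts the fractional part left over by the previous one):
  20 = 0*59 + 20, so a_0 = 0.
  59 = 2*20 + 19, so a_1 = 2.
  20 = 1*19 + 1, so a_2 = 1.
  19 = 19*1 + 0, so a_3 = 19.
The remainder reaches 0 after 4 divisions, so the expansion has 4 partial quotients, read off in order.

[0; 2, 1, 19]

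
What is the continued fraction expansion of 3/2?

[1; 2]

Run the Euclidean algorithm on 3 and 2; the successive quotients are the partial quotients a_0, a_1, ... (each step inverts the fractional part left over by the previous one):
  3 = 1*2 + 1, so a_0 = 1.
  2 = 2*1 + 0, so a_1 = 2.
The remainder reaches 0 after 2 divisions, so the expansion has 2 partial quotients, read off in order.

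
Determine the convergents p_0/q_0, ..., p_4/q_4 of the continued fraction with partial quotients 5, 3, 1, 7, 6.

Using the convergent recurrence p_i = a_i*p_{i-1} + p_{i-2}, q_i = a_i*q_{i-1} + q_{i-2} with p_{-2}=0, p_{-1}=1, q_{-2}=1, q_{-1}=0:
  i=0: a_0=5, p_0 = 5*1 + 0 = 5, q_0 = 5*0 + 1 = 1.
  i=1: a_1=3, p_1 = 3*5 + 1 = 16, q_1 = 3*1 + 0 = 3.
  i=2: a_2=1, p_2 = 1*16 + 5 = 21, q_2 = 1*3 + 1 = 4.
  i=3: a_3=7, p_3 = 7*21 + 16 = 163, q_3 = 7*4 + 3 = 31.
  i=4: a_4=6, p_4 = 6*163 + 21 = 999, q_4 = 6*31 + 4 = 190.

5/1, 16/3, 21/4, 163/31, 999/190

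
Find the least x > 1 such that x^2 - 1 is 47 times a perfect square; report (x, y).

First expand sqrt(47) as a continued fraction. With x_i = (sqrt(47) + m_i)/d_i and (m_0, d_0) = (0, 1): a_0 = floor(sqrt(47)) = 6, since 6^2 = 36 <= 47 < 49 = 7^2.
Iterate m_{i+1} = d_i*a_i - m_i, d_{i+1} = (47 - m_{i+1}^2)/d_i, a_{i+1} = floor((a_0 + m_{i+1})/d_{i+1}):
  m_1 = 1*6 - 0 = 6, d_1 = (47 - 6^2)/1 = 11/1 = 11, a_1 = floor((6 + 6)/11) = 1.
  m_2 = 11*1 - 6 = 5, d_2 = (47 - 5^2)/11 = 22/11 = 2, a_2 = floor((6 + 5)/2) = 5.
  m_3 = 2*5 - 5 = 5, d_3 = (47 - 5^2)/2 = 22/2 = 11, a_3 = floor((6 + 5)/11) = 1.
  m_4 = 11*1 - 5 = 6, d_4 = (47 - 6^2)/11 = 11/11 = 1, a_4 = floor((6 + 6)/1) = 12.
  m_5 = 1*12 - 6 = 6, d_5 = (47 - 6^2)/1 = 11/1 = 11: (m_5, d_5) = (m_1, d_1) = (6, 11), so from here the quotients repeat a_1, ..., a_4; the period length is 4.
So sqrt(47) = [6; (1, 5, 1, 12)] with period length k = 4.
k is even, so the fundamental solution of x^2 - 47y^2 = 1 is (p_{k-1}, q_{k-1}) = (p_3, q_3); compute convergents through index 3.
Convergents (p_i = a_i*p_{i-1} + p_{i-2}, q_i = a_i*q_{i-1} + q_{i-2} with p_{-2}=0, p_{-1}=1, q_{-2}=1, q_{-1}=0):
  i=0: a_0=6, p_0 = 6*1 + 0 = 6, q_0 = 6*0 + 1 = 1.
  i=1: a_1=1, p_1 = 1*6 + 1 = 7, q_1 = 1*1 + 0 = 1.
  i=2: a_2=5, p_2 = 5*7 + 6 = 41, q_2 = 5*1 + 1 = 6.
  i=3: a_3=1, p_3 = 1*41 + 7 = 48, q_3 = 1*6 + 1 = 7.
Check: 48^2 - 47*7^2 = 2304 - 2303 = 1, so (x, y) = (48, 7) solves the equation, and by the theorem it is the least positive solution.

(x, y) = (48, 7)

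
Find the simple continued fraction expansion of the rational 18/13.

[1; 2, 1, 1, 2]

Run the Euclidean algorithm on 18 and 13; the successive quotients are the partial quotients a_0, a_1, ... (each step inverts the fractional part left over by the previous one):
  18 = 1*13 + 5, so a_0 = 1.
  13 = 2*5 + 3, so a_1 = 2.
  5 = 1*3 + 2, so a_2 = 1.
  3 = 1*2 + 1, so a_3 = 1.
  2 = 2*1 + 0, so a_4 = 2.
The remainder reaches 0 after 5 divisions, so the expansion has 5 partial quotients, read off in order.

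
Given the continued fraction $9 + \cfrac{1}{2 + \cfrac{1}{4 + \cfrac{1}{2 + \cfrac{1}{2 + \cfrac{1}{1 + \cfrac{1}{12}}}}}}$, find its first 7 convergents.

Using the convergent recurrence p_i = a_i*p_{i-1} + p_{i-2}, q_i = a_i*q_{i-1} + q_{i-2} with p_{-2}=0, p_{-1}=1, q_{-2}=1, q_{-1}=0:
  i=0: a_0=9, p_0 = 9*1 + 0 = 9, q_0 = 9*0 + 1 = 1.
  i=1: a_1=2, p_1 = 2*9 + 1 = 19, q_1 = 2*1 + 0 = 2.
  i=2: a_2=4, p_2 = 4*19 + 9 = 85, q_2 = 4*2 + 1 = 9.
  i=3: a_3=2, p_3 = 2*85 + 19 = 189, q_3 = 2*9 + 2 = 20.
  i=4: a_4=2, p_4 = 2*189 + 85 = 463, q_4 = 2*20 + 9 = 49.
  i=5: a_5=1, p_5 = 1*463 + 189 = 652, q_5 = 1*49 + 20 = 69.
  i=6: a_6=12, p_6 = 12*652 + 463 = 8287, q_6 = 12*69 + 49 = 877.

9/1, 19/2, 85/9, 189/20, 463/49, 652/69, 8287/877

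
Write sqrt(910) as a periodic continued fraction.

Write x_i = (sqrt(910) + m_i)/d_i with (m_0, d_0) = (0, 1). a_0 = floor(sqrt(910)) = 30, since 30^2 = 900 <= 910 < 961 = 31^2.
Iterate m_{i+1} = d_i*a_i - m_i, d_{i+1} = (910 - m_{i+1}^2)/d_i, a_{i+1} = floor((a_0 + m_{i+1})/d_{i+1}):
  m_1 = 1*30 - 0 = 30, d_1 = (910 - 30^2)/1 = 10/1 = 10, a_1 = floor((30 + 30)/10) = 6.
  m_2 = 10*6 - 30 = 30, d_2 = (910 - 30^2)/10 = 10/10 = 1, a_2 = floor((30 + 30)/1) = 60.
  m_3 = 1*60 - 30 = 30, d_3 = (910 - 30^2)/1 = 10/1 = 10: (m_3, d_3) = (m_1, d_1) = (30, 10), so from here the quotients repeat a_1, a_2; the period length is 2.
Hence the expansion of sqrt(910) is a_0 = 30 followed by the repeating block 6, 60 (period 2).

[30; (6, 60)]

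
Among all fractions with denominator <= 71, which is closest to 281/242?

36/31

Expand x = 281/242 as a continued fraction with the Euclidean algorithm:
  281 = 1*242 + 39, so a_0 = 1.
  242 = 6*39 + 8, so a_1 = 6.
  39 = 4*8 + 7, so a_2 = 4.
  8 = 1*7 + 1, so a_3 = 1.
  7 = 7*1 + 0, so a_4 = 7.
so x = [1; 6, 4, 1, 7].
Convergents (p_i = a_i*p_{i-1} + p_{i-2}, q_i = a_i*q_{i-1} + q_{i-2} with p_{-2}=0, p_{-1}=1, q_{-2}=1, q_{-1}=0), until the denominator exceeds 71:
  i=0: a_0=1, p_0 = 1*1 + 0 = 1, q_0 = 1*0 + 1 = 1.
  i=1: a_1=6, p_1 = 6*1 + 1 = 7, q_1 = 6*1 + 0 = 6.
  i=2: a_2=4, p_2 = 4*7 + 1 = 29, q_2 = 4*6 + 1 = 25.
  i=3: a_3=1, p_3 = 1*29 + 7 = 36, q_3 = 1*25 + 6 = 31.
  i=4: a_4=7, p_4 = 7*36 + 29 = 281, q_4 = 7*31 + 25 = 242.
q_4 = 242 > 71, so the last convergent with denominator <= 71 is p_3/q_3 = 36/31.
The closest fraction with denominator <= 71 is either p_3/q_3 or the intermediate fraction (k*p_3 + p_2)/(k*q_3 + q_2) with the largest k >= 1 whose denominator stays <= 71; these approach x as k grows, and every other convergent or intermediate fraction in range is farther away.
Largest k: floor((71 - q_2)/q_3) = floor((71 - 25)/31) = 1.
That gives (1*36 + 29)/(1*31 + 25) = 65/56.
Compare the errors: |x - 36/31| = |281*31 - 36*242|/(242*31) = 1/7502, and |x - 65/56| = |281*56 - 65*242|/(242*56) = 6/13552.
Cross-multiplying, 1*13552 = 13552 < 45012 = 6*7502, so 1/7502 is smaller: the convergent 36/31 is closer to x than 65/56.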